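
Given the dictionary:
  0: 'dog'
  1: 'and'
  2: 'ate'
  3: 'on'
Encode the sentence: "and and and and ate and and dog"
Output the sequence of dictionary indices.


Look up each word in the dictionary:
  'and' -> 1
  'and' -> 1
  'and' -> 1
  'and' -> 1
  'ate' -> 2
  'and' -> 1
  'and' -> 1
  'dog' -> 0

Encoded: [1, 1, 1, 1, 2, 1, 1, 0]


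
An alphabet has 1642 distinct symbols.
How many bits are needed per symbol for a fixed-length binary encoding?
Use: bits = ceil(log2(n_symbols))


log2(1642) = 10.6812
Bracket: 2^10 = 1024 < 1642 <= 2^11 = 2048
So ceil(log2(1642)) = 11

bits = ceil(log2(1642)) = ceil(10.6812) = 11 bits


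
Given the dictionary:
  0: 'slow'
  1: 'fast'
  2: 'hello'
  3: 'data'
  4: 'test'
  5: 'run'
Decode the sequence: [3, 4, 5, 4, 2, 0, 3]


Look up each index in the dictionary:
  3 -> 'data'
  4 -> 'test'
  5 -> 'run'
  4 -> 'test'
  2 -> 'hello'
  0 -> 'slow'
  3 -> 'data'

Decoded: "data test run test hello slow data"


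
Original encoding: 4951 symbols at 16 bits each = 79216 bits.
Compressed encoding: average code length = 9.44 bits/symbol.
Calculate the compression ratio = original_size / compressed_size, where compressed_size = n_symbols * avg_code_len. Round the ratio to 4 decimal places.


original_size = n_symbols * orig_bits = 4951 * 16 = 79216 bits
compressed_size = n_symbols * avg_code_len = 4951 * 9.44 = 46737.44 bits
ratio = original_size / compressed_size = 79216 / 46737.44 = 1.6949

Compression ratio = 1.6949


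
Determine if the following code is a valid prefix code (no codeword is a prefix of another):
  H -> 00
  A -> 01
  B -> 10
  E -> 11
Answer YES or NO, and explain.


Checking each pair (does one codeword prefix another?):
  H='00' vs A='01': no prefix
  H='00' vs B='10': no prefix
  H='00' vs E='11': no prefix
  A='01' vs H='00': no prefix
  A='01' vs B='10': no prefix
  A='01' vs E='11': no prefix
  B='10' vs H='00': no prefix
  B='10' vs A='01': no prefix
  B='10' vs E='11': no prefix
  E='11' vs H='00': no prefix
  E='11' vs A='01': no prefix
  E='11' vs B='10': no prefix
No violation found over all pairs.

YES -- this is a valid prefix code. No codeword is a prefix of any other codeword.


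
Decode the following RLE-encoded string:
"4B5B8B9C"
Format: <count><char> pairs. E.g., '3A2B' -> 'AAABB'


Expanding each <count><char> pair:
  4B -> 'BBBB'
  5B -> 'BBBBB'
  8B -> 'BBBBBBBB'
  9C -> 'CCCCCCCCC'

Decoded = BBBBBBBBBBBBBBBBBCCCCCCCCC


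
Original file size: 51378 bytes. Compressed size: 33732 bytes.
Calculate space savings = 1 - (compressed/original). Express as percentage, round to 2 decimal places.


ratio = compressed/original = 33732/51378 = 0.656546
savings = 1 - ratio = 1 - 0.656546 = 0.343454
as a percentage: 0.343454 * 100 = 34.35%

Space savings = 1 - 33732/51378 = 34.35%


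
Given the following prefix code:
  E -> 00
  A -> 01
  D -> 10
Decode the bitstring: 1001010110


Decoding step by step:
Bits 10 -> D
Bits 01 -> A
Bits 01 -> A
Bits 01 -> A
Bits 10 -> D


Decoded message: DAAAD


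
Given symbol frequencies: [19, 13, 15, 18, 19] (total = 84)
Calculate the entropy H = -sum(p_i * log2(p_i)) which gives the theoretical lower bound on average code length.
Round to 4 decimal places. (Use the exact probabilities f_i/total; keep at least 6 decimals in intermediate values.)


Per-symbol terms -p_i * log2(p_i) with p_i = f_i/84:
  p = 19/84 = 0.226190: log2(p) = -2.144390, -p*log2(p) = 0.485041
  p = 13/84 = 0.154762: log2(p) = -2.691878, -p*log2(p) = 0.416600
  p = 15/84 = 0.178571: log2(p) = -2.485427, -p*log2(p) = 0.443826
  p = 18/84 = 0.214286: log2(p) = -2.222392, -p*log2(p) = 0.476227
  p = 19/84 = 0.226190: log2(p) = -2.144390, -p*log2(p) = 0.485041
H = 0.485041 + 0.416600 + 0.443826 + 0.476227 + 0.485041 = 2.306735

H = 2.3067 bits/symbol


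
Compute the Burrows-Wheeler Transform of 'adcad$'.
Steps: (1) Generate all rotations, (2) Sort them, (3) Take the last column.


Rotations (sorted):
  0: $adcad -> last char: d
  1: ad$adc -> last char: c
  2: adcad$ -> last char: $
  3: cad$ad -> last char: d
  4: d$adca -> last char: a
  5: dcad$a -> last char: a


BWT = dc$daa


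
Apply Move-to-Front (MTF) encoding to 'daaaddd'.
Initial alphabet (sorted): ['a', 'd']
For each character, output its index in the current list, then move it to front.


MTF encoding:
'd': index 1 in ['a', 'd'] -> ['d', 'a']
'a': index 1 in ['d', 'a'] -> ['a', 'd']
'a': index 0 in ['a', 'd'] -> ['a', 'd']
'a': index 0 in ['a', 'd'] -> ['a', 'd']
'd': index 1 in ['a', 'd'] -> ['d', 'a']
'd': index 0 in ['d', 'a'] -> ['d', 'a']
'd': index 0 in ['d', 'a'] -> ['d', 'a']


Output: [1, 1, 0, 0, 1, 0, 0]


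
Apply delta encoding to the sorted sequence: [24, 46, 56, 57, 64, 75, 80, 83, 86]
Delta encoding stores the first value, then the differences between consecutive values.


First value: 24
Deltas:
  46 - 24 = 22
  56 - 46 = 10
  57 - 56 = 1
  64 - 57 = 7
  75 - 64 = 11
  80 - 75 = 5
  83 - 80 = 3
  86 - 83 = 3


Delta encoded: [24, 22, 10, 1, 7, 11, 5, 3, 3]


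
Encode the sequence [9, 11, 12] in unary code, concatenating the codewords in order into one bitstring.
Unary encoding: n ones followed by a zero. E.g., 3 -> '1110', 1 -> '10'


Encode each number as n ones followed by a terminating 0:
  9 -> 1111111110 (10 bits)
  11 -> 111111111110 (12 bits)
  12 -> 1111111111110 (13 bits)
Total length = 10 + 12 + 13 = 35 bits.

Unary([9, 11, 12]) = 11111111101111111111101111111111110 (35 bits)


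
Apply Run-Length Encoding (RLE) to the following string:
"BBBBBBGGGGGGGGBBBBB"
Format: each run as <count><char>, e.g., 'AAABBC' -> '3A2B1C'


Scanning runs left to right:
  i=0: run of 'B' x 6 -> '6B'
  i=6: run of 'G' x 8 -> '8G'
  i=14: run of 'B' x 5 -> '5B'

RLE = 6B8G5B


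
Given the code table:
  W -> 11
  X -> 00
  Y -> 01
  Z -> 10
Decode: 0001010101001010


Decoding:
00 -> X
01 -> Y
01 -> Y
01 -> Y
01 -> Y
00 -> X
10 -> Z
10 -> Z


Result: XYYYYXZZ


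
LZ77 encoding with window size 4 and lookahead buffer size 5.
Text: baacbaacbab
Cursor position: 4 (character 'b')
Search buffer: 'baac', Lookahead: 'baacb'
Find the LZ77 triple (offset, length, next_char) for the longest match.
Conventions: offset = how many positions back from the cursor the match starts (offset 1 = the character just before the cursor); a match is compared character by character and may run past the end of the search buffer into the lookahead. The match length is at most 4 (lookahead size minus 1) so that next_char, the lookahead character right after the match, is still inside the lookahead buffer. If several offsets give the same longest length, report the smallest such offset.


Try each offset into the search buffer:
  offset=1 (pos 3, char 'c'): match length 0
  offset=2 (pos 2, char 'a'): match length 0
  offset=3 (pos 1, char 'a'): match length 0
  offset=4 (pos 0, char 'b'): match length 4
Longest match has length 4 at offset 4.
next_char = character at position 4 + 4 = 8 -> 'b'

Best match: offset=4, length=4 (matching 'baac' starting at position 0)
LZ77 triple: (4, 4, 'b')


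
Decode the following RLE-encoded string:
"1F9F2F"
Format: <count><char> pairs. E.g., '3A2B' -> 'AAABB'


Expanding each <count><char> pair:
  1F -> 'F'
  9F -> 'FFFFFFFFF'
  2F -> 'FF'

Decoded = FFFFFFFFFFFF


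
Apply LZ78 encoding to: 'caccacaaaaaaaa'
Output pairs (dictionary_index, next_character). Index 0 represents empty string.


LZ78 encoding steps:
Dictionary: {0: ''}
Step 1: w='' (idx 0), next='c' -> output (0, 'c'), add 'c' as idx 1
Step 2: w='' (idx 0), next='a' -> output (0, 'a'), add 'a' as idx 2
Step 3: w='c' (idx 1), next='c' -> output (1, 'c'), add 'cc' as idx 3
Step 4: w='a' (idx 2), next='c' -> output (2, 'c'), add 'ac' as idx 4
Step 5: w='a' (idx 2), next='a' -> output (2, 'a'), add 'aa' as idx 5
Step 6: w='aa' (idx 5), next='a' -> output (5, 'a'), add 'aaa' as idx 6
Step 7: w='aaa' (idx 6), end of input -> output (6, '')


Encoded: [(0, 'c'), (0, 'a'), (1, 'c'), (2, 'c'), (2, 'a'), (5, 'a'), (6, '')]


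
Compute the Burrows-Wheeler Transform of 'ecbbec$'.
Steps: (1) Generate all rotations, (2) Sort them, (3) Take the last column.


Rotations (sorted):
  0: $ecbbec -> last char: c
  1: bbec$ec -> last char: c
  2: bec$ecb -> last char: b
  3: c$ecbbe -> last char: e
  4: cbbec$e -> last char: e
  5: ec$ecbb -> last char: b
  6: ecbbec$ -> last char: $


BWT = ccbeeb$


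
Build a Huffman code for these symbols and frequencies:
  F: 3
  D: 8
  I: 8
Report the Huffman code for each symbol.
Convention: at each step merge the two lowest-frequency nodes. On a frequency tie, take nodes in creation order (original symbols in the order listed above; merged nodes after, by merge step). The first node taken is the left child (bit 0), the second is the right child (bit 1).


Huffman tree construction:
Step 1: Merge F(3) + D(8) = 11
Step 2: Merge I(8) + (F+D)(11) = 19
Read each symbol's code off the tree from the root (left child = 0, right child = 1).

Codes:
  F: 10 (length 2)
  D: 11 (length 2)
  I: 0 (length 1)
Average code length: 30/19 = 1.5789 bits/symbol


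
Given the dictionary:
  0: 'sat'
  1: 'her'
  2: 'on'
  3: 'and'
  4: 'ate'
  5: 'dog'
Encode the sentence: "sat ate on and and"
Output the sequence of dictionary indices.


Look up each word in the dictionary:
  'sat' -> 0
  'ate' -> 4
  'on' -> 2
  'and' -> 3
  'and' -> 3

Encoded: [0, 4, 2, 3, 3]


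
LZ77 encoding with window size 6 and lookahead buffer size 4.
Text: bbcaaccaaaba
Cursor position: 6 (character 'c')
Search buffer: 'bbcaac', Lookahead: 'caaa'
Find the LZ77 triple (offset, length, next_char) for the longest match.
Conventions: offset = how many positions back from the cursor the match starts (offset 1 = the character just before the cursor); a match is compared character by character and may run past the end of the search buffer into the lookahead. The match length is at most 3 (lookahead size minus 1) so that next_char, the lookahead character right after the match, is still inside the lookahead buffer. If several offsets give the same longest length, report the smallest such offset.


Try each offset into the search buffer:
  offset=1 (pos 5, char 'c'): match length 1
  offset=2 (pos 4, char 'a'): match length 0
  offset=3 (pos 3, char 'a'): match length 0
  offset=4 (pos 2, char 'c'): match length 3
  offset=5 (pos 1, char 'b'): match length 0
  offset=6 (pos 0, char 'b'): match length 0
Longest match has length 3 at offset 4.
next_char = character at position 6 + 3 = 9 -> 'a'

Best match: offset=4, length=3 (matching 'caa' starting at position 2)
LZ77 triple: (4, 3, 'a')


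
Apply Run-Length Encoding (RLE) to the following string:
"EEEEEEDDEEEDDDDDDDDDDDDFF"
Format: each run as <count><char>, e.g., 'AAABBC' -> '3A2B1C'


Scanning runs left to right:
  i=0: run of 'E' x 6 -> '6E'
  i=6: run of 'D' x 2 -> '2D'
  i=8: run of 'E' x 3 -> '3E'
  i=11: run of 'D' x 12 -> '12D'
  i=23: run of 'F' x 2 -> '2F'

RLE = 6E2D3E12D2F


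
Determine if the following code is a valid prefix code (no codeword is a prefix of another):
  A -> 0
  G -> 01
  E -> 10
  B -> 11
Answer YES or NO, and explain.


Checking each pair (does one codeword prefix another?):
  A='0' vs G='01': prefix -- VIOLATION

NO -- this is NOT a valid prefix code. A (0) is a prefix of G (01).


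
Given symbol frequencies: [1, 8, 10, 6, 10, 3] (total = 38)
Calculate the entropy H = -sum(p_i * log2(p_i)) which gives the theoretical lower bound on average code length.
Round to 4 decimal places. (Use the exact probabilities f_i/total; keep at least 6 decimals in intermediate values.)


Per-symbol terms -p_i * log2(p_i) with p_i = f_i/38:
  p = 1/38 = 0.026316: log2(p) = -5.247928, -p*log2(p) = 0.138103
  p = 8/38 = 0.210526: log2(p) = -2.247928, -p*log2(p) = 0.473248
  p = 10/38 = 0.263158: log2(p) = -1.925999, -p*log2(p) = 0.506842
  p = 6/38 = 0.157895: log2(p) = -2.662965, -p*log2(p) = 0.420468
  p = 10/38 = 0.263158: log2(p) = -1.925999, -p*log2(p) = 0.506842
  p = 3/38 = 0.078947: log2(p) = -3.662965, -p*log2(p) = 0.289181
H = 0.138103 + 0.473248 + 0.506842 + 0.420468 + 0.506842 + 0.289181 = 2.334684

H = 2.3347 bits/symbol


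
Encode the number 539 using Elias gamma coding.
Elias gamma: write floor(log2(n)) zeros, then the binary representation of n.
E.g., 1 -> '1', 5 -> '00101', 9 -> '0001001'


num_bits = floor(log2(539)) + 1 = 10
leading_zeros = num_bits - 1 = 9
binary(539) = 1000011011

Elias gamma(539) = '000000000' + '1000011011' = 0000000001000011011 (19 bits)


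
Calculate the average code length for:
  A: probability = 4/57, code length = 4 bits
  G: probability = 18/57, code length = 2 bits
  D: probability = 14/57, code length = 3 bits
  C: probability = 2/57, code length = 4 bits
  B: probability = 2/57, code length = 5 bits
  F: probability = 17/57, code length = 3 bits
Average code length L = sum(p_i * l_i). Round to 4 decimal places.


Weighted contributions p_i * l_i:
  A: (4/57) * 4 = 16/57
  G: (18/57) * 2 = 36/57
  D: (14/57) * 3 = 42/57
  C: (2/57) * 4 = 8/57
  B: (2/57) * 5 = 10/57
  F: (17/57) * 3 = 51/57
Sum = (16 + 36 + 42 + 8 + 10 + 51)/57 = 163/57

L = 163/57 = 2.8596 bits/symbol


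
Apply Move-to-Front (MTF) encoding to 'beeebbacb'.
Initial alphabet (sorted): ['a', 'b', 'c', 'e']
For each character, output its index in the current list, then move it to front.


MTF encoding:
'b': index 1 in ['a', 'b', 'c', 'e'] -> ['b', 'a', 'c', 'e']
'e': index 3 in ['b', 'a', 'c', 'e'] -> ['e', 'b', 'a', 'c']
'e': index 0 in ['e', 'b', 'a', 'c'] -> ['e', 'b', 'a', 'c']
'e': index 0 in ['e', 'b', 'a', 'c'] -> ['e', 'b', 'a', 'c']
'b': index 1 in ['e', 'b', 'a', 'c'] -> ['b', 'e', 'a', 'c']
'b': index 0 in ['b', 'e', 'a', 'c'] -> ['b', 'e', 'a', 'c']
'a': index 2 in ['b', 'e', 'a', 'c'] -> ['a', 'b', 'e', 'c']
'c': index 3 in ['a', 'b', 'e', 'c'] -> ['c', 'a', 'b', 'e']
'b': index 2 in ['c', 'a', 'b', 'e'] -> ['b', 'c', 'a', 'e']


Output: [1, 3, 0, 0, 1, 0, 2, 3, 2]


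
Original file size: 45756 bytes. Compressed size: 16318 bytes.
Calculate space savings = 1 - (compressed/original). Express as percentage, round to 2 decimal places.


ratio = compressed/original = 16318/45756 = 0.356631
savings = 1 - ratio = 1 - 0.356631 = 0.643369
as a percentage: 0.643369 * 100 = 64.34%

Space savings = 1 - 16318/45756 = 64.34%


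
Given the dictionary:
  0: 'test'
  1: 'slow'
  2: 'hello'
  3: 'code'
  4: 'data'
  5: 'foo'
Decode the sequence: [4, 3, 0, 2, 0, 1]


Look up each index in the dictionary:
  4 -> 'data'
  3 -> 'code'
  0 -> 'test'
  2 -> 'hello'
  0 -> 'test'
  1 -> 'slow'

Decoded: "data code test hello test slow"


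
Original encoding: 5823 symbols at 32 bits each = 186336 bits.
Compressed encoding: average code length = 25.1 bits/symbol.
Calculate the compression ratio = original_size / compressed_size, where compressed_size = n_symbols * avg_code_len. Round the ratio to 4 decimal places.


original_size = n_symbols * orig_bits = 5823 * 32 = 186336 bits
compressed_size = n_symbols * avg_code_len = 5823 * 25.1 = 146157.3 bits
ratio = original_size / compressed_size = 186336 / 146157.3 = 1.2749

Compression ratio = 1.2749


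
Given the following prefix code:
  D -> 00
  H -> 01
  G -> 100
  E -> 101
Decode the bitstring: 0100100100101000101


Decoding step by step:
Bits 01 -> H
Bits 00 -> D
Bits 100 -> G
Bits 100 -> G
Bits 101 -> E
Bits 00 -> D
Bits 01 -> H
Bits 01 -> H


Decoded message: HDGGEDHH


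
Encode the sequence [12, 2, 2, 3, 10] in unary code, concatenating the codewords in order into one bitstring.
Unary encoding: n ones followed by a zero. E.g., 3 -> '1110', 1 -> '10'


Encode each number as n ones followed by a terminating 0:
  12 -> 1111111111110 (13 bits)
  2 -> 110 (3 bits)
  2 -> 110 (3 bits)
  3 -> 1110 (4 bits)
  10 -> 11111111110 (11 bits)
Total length = 13 + 3 + 3 + 4 + 11 = 34 bits.

Unary([12, 2, 2, 3, 10]) = 1111111111110110110111011111111110 (34 bits)


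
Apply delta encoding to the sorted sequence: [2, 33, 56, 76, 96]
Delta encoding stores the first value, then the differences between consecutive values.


First value: 2
Deltas:
  33 - 2 = 31
  56 - 33 = 23
  76 - 56 = 20
  96 - 76 = 20


Delta encoded: [2, 31, 23, 20, 20]


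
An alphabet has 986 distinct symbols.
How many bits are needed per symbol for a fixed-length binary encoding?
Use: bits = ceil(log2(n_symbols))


log2(986) = 9.9454
Bracket: 2^9 = 512 < 986 <= 2^10 = 1024
So ceil(log2(986)) = 10

bits = ceil(log2(986)) = ceil(9.9454) = 10 bits


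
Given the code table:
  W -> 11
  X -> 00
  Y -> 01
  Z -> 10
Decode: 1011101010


Decoding:
10 -> Z
11 -> W
10 -> Z
10 -> Z
10 -> Z


Result: ZWZZZ


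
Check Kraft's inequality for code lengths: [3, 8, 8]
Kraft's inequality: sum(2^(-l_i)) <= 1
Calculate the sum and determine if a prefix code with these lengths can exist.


Sum = 2^(-3) + 2^(-8) + 2^(-8)
    = 0.125 + 0.00390625 + 0.00390625
    = 34/256 = 0.1328125
Since 0.1328125 <= 1, Kraft's inequality IS satisfied.
A prefix code with these lengths CAN exist.

Kraft sum = 0.1328125. Satisfied.


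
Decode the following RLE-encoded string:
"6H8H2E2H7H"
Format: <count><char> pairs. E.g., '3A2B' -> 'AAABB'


Expanding each <count><char> pair:
  6H -> 'HHHHHH'
  8H -> 'HHHHHHHH'
  2E -> 'EE'
  2H -> 'HH'
  7H -> 'HHHHHHH'

Decoded = HHHHHHHHHHHHHHEEHHHHHHHHH


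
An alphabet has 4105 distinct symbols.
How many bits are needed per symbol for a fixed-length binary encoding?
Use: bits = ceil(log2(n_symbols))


log2(4105) = 12.0032
Bracket: 2^12 = 4096 < 4105 <= 2^13 = 8192
So ceil(log2(4105)) = 13

bits = ceil(log2(4105)) = ceil(12.0032) = 13 bits


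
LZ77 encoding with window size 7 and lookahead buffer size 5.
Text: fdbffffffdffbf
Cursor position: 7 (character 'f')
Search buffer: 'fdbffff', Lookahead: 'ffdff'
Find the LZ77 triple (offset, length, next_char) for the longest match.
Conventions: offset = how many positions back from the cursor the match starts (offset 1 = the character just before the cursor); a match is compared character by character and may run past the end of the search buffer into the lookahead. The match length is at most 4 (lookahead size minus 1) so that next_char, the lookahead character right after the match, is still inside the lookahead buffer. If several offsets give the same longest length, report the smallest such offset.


Try each offset into the search buffer:
  offset=1 (pos 6, char 'f'): match length 2
  offset=2 (pos 5, char 'f'): match length 2
  offset=3 (pos 4, char 'f'): match length 2
  offset=4 (pos 3, char 'f'): match length 2
  offset=5 (pos 2, char 'b'): match length 0
  offset=6 (pos 1, char 'd'): match length 0
  offset=7 (pos 0, char 'f'): match length 1
Longest match has length 2, found at offsets 1, 2, 3, 4; take the smallest, offset 1.
next_char = character at position 7 + 2 = 9 -> 'd'

Best match: offset=1, length=2 (matching 'ff' starting at position 6)
LZ77 triple: (1, 2, 'd')


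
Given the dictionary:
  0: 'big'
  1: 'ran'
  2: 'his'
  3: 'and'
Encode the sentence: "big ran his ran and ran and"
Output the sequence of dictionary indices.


Look up each word in the dictionary:
  'big' -> 0
  'ran' -> 1
  'his' -> 2
  'ran' -> 1
  'and' -> 3
  'ran' -> 1
  'and' -> 3

Encoded: [0, 1, 2, 1, 3, 1, 3]


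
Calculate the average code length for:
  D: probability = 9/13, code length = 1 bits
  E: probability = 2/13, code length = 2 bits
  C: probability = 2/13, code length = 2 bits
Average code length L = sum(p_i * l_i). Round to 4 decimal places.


Weighted contributions p_i * l_i:
  D: (9/13) * 1 = 9/13
  E: (2/13) * 2 = 4/13
  C: (2/13) * 2 = 4/13
Sum = (9 + 4 + 4)/13 = 17/13

L = 17/13 = 1.3077 bits/symbol


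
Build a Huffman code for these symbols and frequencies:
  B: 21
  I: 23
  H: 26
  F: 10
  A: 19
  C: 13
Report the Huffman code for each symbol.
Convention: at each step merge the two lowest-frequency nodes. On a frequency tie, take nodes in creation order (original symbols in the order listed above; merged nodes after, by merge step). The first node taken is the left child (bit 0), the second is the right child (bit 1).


Huffman tree construction:
Step 1: Merge F(10) + C(13) = 23
Step 2: Merge A(19) + B(21) = 40
Step 3: Merge I(23) + (F+C)(23) = 46
Step 4: Merge H(26) + (A+B)(40) = 66
Step 5: Merge (I+(F+C))(46) + (H+(A+B))(66) = 112
Read each symbol's code off the tree from the root (left child = 0, right child = 1).

Codes:
  B: 111 (length 3)
  I: 00 (length 2)
  H: 10 (length 2)
  F: 010 (length 3)
  A: 110 (length 3)
  C: 011 (length 3)
Average code length: 287/112 = 2.5625 bits/symbol


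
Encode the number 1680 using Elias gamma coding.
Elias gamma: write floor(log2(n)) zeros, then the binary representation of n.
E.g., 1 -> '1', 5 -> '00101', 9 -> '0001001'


num_bits = floor(log2(1680)) + 1 = 11
leading_zeros = num_bits - 1 = 10
binary(1680) = 11010010000

Elias gamma(1680) = '0000000000' + '11010010000' = 000000000011010010000 (21 bits)


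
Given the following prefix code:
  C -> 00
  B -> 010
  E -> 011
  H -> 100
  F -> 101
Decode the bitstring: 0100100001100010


Decoding step by step:
Bits 010 -> B
Bits 010 -> B
Bits 00 -> C
Bits 011 -> E
Bits 00 -> C
Bits 010 -> B


Decoded message: BBCECB


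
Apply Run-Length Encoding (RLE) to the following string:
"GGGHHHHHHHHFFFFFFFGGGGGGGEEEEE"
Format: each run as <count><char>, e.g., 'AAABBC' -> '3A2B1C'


Scanning runs left to right:
  i=0: run of 'G' x 3 -> '3G'
  i=3: run of 'H' x 8 -> '8H'
  i=11: run of 'F' x 7 -> '7F'
  i=18: run of 'G' x 7 -> '7G'
  i=25: run of 'E' x 5 -> '5E'

RLE = 3G8H7F7G5E


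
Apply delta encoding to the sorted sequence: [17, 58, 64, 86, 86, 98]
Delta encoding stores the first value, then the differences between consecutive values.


First value: 17
Deltas:
  58 - 17 = 41
  64 - 58 = 6
  86 - 64 = 22
  86 - 86 = 0
  98 - 86 = 12


Delta encoded: [17, 41, 6, 22, 0, 12]


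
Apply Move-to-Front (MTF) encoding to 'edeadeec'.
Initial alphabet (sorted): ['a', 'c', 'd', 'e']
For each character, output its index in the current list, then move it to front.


MTF encoding:
'e': index 3 in ['a', 'c', 'd', 'e'] -> ['e', 'a', 'c', 'd']
'd': index 3 in ['e', 'a', 'c', 'd'] -> ['d', 'e', 'a', 'c']
'e': index 1 in ['d', 'e', 'a', 'c'] -> ['e', 'd', 'a', 'c']
'a': index 2 in ['e', 'd', 'a', 'c'] -> ['a', 'e', 'd', 'c']
'd': index 2 in ['a', 'e', 'd', 'c'] -> ['d', 'a', 'e', 'c']
'e': index 2 in ['d', 'a', 'e', 'c'] -> ['e', 'd', 'a', 'c']
'e': index 0 in ['e', 'd', 'a', 'c'] -> ['e', 'd', 'a', 'c']
'c': index 3 in ['e', 'd', 'a', 'c'] -> ['c', 'e', 'd', 'a']


Output: [3, 3, 1, 2, 2, 2, 0, 3]


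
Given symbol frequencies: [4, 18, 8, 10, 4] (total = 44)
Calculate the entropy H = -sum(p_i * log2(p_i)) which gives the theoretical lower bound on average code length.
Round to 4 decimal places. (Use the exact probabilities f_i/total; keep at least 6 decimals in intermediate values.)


Per-symbol terms -p_i * log2(p_i) with p_i = f_i/44:
  p = 4/44 = 0.090909: log2(p) = -3.459432, -p*log2(p) = 0.314494
  p = 18/44 = 0.409091: log2(p) = -1.289507, -p*log2(p) = 0.527525
  p = 8/44 = 0.181818: log2(p) = -2.459432, -p*log2(p) = 0.447169
  p = 10/44 = 0.227273: log2(p) = -2.137504, -p*log2(p) = 0.485796
  p = 4/44 = 0.090909: log2(p) = -3.459432, -p*log2(p) = 0.314494
H = 0.314494 + 0.527525 + 0.447169 + 0.485796 + 0.314494 = 2.089478

H = 2.0895 bits/symbol


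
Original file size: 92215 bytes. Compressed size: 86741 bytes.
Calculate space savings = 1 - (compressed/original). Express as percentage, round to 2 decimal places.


ratio = compressed/original = 86741/92215 = 0.940639
savings = 1 - ratio = 1 - 0.940639 = 0.059361
as a percentage: 0.059361 * 100 = 5.94%

Space savings = 1 - 86741/92215 = 5.94%


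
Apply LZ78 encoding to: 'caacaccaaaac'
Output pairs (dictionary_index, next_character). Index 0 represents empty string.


LZ78 encoding steps:
Dictionary: {0: ''}
Step 1: w='' (idx 0), next='c' -> output (0, 'c'), add 'c' as idx 1
Step 2: w='' (idx 0), next='a' -> output (0, 'a'), add 'a' as idx 2
Step 3: w='a' (idx 2), next='c' -> output (2, 'c'), add 'ac' as idx 3
Step 4: w='ac' (idx 3), next='c' -> output (3, 'c'), add 'acc' as idx 4
Step 5: w='a' (idx 2), next='a' -> output (2, 'a'), add 'aa' as idx 5
Step 6: w='aa' (idx 5), next='c' -> output (5, 'c'), add 'aac' as idx 6


Encoded: [(0, 'c'), (0, 'a'), (2, 'c'), (3, 'c'), (2, 'a'), (5, 'c')]


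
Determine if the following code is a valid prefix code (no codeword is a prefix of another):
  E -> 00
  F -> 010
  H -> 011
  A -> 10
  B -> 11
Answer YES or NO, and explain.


Checking each pair (does one codeword prefix another?):
  E='00' vs F='010': no prefix
  E='00' vs H='011': no prefix
  E='00' vs A='10': no prefix
  E='00' vs B='11': no prefix
  F='010' vs E='00': no prefix
  F='010' vs H='011': no prefix
  F='010' vs A='10': no prefix
  F='010' vs B='11': no prefix
  H='011' vs E='00': no prefix
  H='011' vs F='010': no prefix
  H='011' vs A='10': no prefix
  H='011' vs B='11': no prefix
  A='10' vs E='00': no prefix
  A='10' vs F='010': no prefix
  A='10' vs H='011': no prefix
  A='10' vs B='11': no prefix
  B='11' vs E='00': no prefix
  B='11' vs F='010': no prefix
  B='11' vs H='011': no prefix
  B='11' vs A='10': no prefix
No violation found over all pairs.

YES -- this is a valid prefix code. No codeword is a prefix of any other codeword.


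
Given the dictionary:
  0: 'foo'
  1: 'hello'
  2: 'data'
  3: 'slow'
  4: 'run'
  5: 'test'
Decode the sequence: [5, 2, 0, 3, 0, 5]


Look up each index in the dictionary:
  5 -> 'test'
  2 -> 'data'
  0 -> 'foo'
  3 -> 'slow'
  0 -> 'foo'
  5 -> 'test'

Decoded: "test data foo slow foo test"


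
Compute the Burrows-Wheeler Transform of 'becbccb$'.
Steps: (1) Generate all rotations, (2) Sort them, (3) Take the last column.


Rotations (sorted):
  0: $becbccb -> last char: b
  1: b$becbcc -> last char: c
  2: bccb$bec -> last char: c
  3: becbccb$ -> last char: $
  4: cb$becbc -> last char: c
  5: cbccb$be -> last char: e
  6: ccb$becb -> last char: b
  7: ecbccb$b -> last char: b


BWT = bcc$cebb


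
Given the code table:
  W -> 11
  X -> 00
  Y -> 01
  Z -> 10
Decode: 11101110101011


Decoding:
11 -> W
10 -> Z
11 -> W
10 -> Z
10 -> Z
10 -> Z
11 -> W


Result: WZWZZZW


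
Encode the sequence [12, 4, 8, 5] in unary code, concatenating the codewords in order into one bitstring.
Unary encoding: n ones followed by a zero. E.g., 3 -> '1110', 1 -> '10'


Encode each number as n ones followed by a terminating 0:
  12 -> 1111111111110 (13 bits)
  4 -> 11110 (5 bits)
  8 -> 111111110 (9 bits)
  5 -> 111110 (6 bits)
Total length = 13 + 5 + 9 + 6 = 33 bits.

Unary([12, 4, 8, 5]) = 111111111111011110111111110111110 (33 bits)


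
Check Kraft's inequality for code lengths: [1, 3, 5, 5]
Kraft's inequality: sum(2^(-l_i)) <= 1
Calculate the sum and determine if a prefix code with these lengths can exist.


Sum = 2^(-1) + 2^(-3) + 2^(-5) + 2^(-5)
    = 0.5 + 0.125 + 0.03125 + 0.03125
    = 22/32 = 0.6875
Since 0.6875 <= 1, Kraft's inequality IS satisfied.
A prefix code with these lengths CAN exist.

Kraft sum = 0.6875. Satisfied.


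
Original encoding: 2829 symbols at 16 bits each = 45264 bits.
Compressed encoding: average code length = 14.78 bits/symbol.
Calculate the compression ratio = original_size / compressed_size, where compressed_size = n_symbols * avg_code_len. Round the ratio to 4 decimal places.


original_size = n_symbols * orig_bits = 2829 * 16 = 45264 bits
compressed_size = n_symbols * avg_code_len = 2829 * 14.78 = 41812.62 bits
ratio = original_size / compressed_size = 45264 / 41812.62 = 1.0825

Compression ratio = 1.0825


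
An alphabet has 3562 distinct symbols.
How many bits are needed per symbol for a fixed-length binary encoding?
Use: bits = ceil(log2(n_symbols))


log2(3562) = 11.7985
Bracket: 2^11 = 2048 < 3562 <= 2^12 = 4096
So ceil(log2(3562)) = 12

bits = ceil(log2(3562)) = ceil(11.7985) = 12 bits


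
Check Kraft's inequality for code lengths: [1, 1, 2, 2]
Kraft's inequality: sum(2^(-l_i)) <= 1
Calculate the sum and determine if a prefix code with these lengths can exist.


Sum = 2^(-1) + 2^(-1) + 2^(-2) + 2^(-2)
    = 0.5 + 0.5 + 0.25 + 0.25
    = 6/4 = 1.5
Since 1.5 > 1, Kraft's inequality is NOT satisfied.
A prefix code with these lengths CANNOT exist.

Kraft sum = 1.5. Not satisfied.


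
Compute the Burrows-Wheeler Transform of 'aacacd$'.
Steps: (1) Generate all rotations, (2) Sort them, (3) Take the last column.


Rotations (sorted):
  0: $aacacd -> last char: d
  1: aacacd$ -> last char: $
  2: acacd$a -> last char: a
  3: acd$aac -> last char: c
  4: cacd$aa -> last char: a
  5: cd$aaca -> last char: a
  6: d$aacac -> last char: c


BWT = d$acaac


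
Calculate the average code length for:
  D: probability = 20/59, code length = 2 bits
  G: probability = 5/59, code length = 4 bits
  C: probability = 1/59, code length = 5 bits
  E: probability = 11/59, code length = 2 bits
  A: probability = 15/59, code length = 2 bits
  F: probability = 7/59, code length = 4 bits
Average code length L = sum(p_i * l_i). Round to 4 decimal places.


Weighted contributions p_i * l_i:
  D: (20/59) * 2 = 40/59
  G: (5/59) * 4 = 20/59
  C: (1/59) * 5 = 5/59
  E: (11/59) * 2 = 22/59
  A: (15/59) * 2 = 30/59
  F: (7/59) * 4 = 28/59
Sum = (40 + 20 + 5 + 22 + 30 + 28)/59 = 145/59

L = 145/59 = 2.4576 bits/symbol


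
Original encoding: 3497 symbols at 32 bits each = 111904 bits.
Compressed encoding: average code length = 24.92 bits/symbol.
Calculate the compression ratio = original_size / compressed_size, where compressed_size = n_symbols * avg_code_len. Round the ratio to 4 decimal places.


original_size = n_symbols * orig_bits = 3497 * 32 = 111904 bits
compressed_size = n_symbols * avg_code_len = 3497 * 24.92 = 87145.24 bits
ratio = original_size / compressed_size = 111904 / 87145.24 = 1.2841

Compression ratio = 1.2841


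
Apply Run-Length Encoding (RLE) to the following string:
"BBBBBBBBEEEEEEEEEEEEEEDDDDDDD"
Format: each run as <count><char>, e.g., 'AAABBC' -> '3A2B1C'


Scanning runs left to right:
  i=0: run of 'B' x 8 -> '8B'
  i=8: run of 'E' x 14 -> '14E'
  i=22: run of 'D' x 7 -> '7D'

RLE = 8B14E7D


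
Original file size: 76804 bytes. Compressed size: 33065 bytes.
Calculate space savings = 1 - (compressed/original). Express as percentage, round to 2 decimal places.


ratio = compressed/original = 33065/76804 = 0.430511
savings = 1 - ratio = 1 - 0.430511 = 0.569489
as a percentage: 0.569489 * 100 = 56.95%

Space savings = 1 - 33065/76804 = 56.95%


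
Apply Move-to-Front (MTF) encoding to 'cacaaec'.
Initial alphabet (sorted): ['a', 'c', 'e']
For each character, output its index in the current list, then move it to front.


MTF encoding:
'c': index 1 in ['a', 'c', 'e'] -> ['c', 'a', 'e']
'a': index 1 in ['c', 'a', 'e'] -> ['a', 'c', 'e']
'c': index 1 in ['a', 'c', 'e'] -> ['c', 'a', 'e']
'a': index 1 in ['c', 'a', 'e'] -> ['a', 'c', 'e']
'a': index 0 in ['a', 'c', 'e'] -> ['a', 'c', 'e']
'e': index 2 in ['a', 'c', 'e'] -> ['e', 'a', 'c']
'c': index 2 in ['e', 'a', 'c'] -> ['c', 'e', 'a']


Output: [1, 1, 1, 1, 0, 2, 2]


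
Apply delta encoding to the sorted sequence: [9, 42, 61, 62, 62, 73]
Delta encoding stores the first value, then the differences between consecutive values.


First value: 9
Deltas:
  42 - 9 = 33
  61 - 42 = 19
  62 - 61 = 1
  62 - 62 = 0
  73 - 62 = 11


Delta encoded: [9, 33, 19, 1, 0, 11]


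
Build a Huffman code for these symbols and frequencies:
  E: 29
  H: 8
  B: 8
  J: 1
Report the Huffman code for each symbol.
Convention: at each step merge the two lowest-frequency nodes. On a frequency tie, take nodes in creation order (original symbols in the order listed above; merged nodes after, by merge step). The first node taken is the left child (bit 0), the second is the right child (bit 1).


Huffman tree construction:
Step 1: Merge J(1) + H(8) = 9
Step 2: Merge B(8) + (J+H)(9) = 17
Step 3: Merge (B+(J+H))(17) + E(29) = 46
Read each symbol's code off the tree from the root (left child = 0, right child = 1).

Codes:
  E: 1 (length 1)
  H: 011 (length 3)
  B: 00 (length 2)
  J: 010 (length 3)
Average code length: 72/46 = 1.5652 bits/symbol


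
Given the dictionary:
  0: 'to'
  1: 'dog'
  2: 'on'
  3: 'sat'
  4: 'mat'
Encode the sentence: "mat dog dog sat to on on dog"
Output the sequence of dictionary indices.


Look up each word in the dictionary:
  'mat' -> 4
  'dog' -> 1
  'dog' -> 1
  'sat' -> 3
  'to' -> 0
  'on' -> 2
  'on' -> 2
  'dog' -> 1

Encoded: [4, 1, 1, 3, 0, 2, 2, 1]


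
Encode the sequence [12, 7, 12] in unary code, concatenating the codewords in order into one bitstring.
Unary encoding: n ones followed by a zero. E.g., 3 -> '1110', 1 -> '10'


Encode each number as n ones followed by a terminating 0:
  12 -> 1111111111110 (13 bits)
  7 -> 11111110 (8 bits)
  12 -> 1111111111110 (13 bits)
Total length = 13 + 8 + 13 = 34 bits.

Unary([12, 7, 12]) = 1111111111110111111101111111111110 (34 bits)


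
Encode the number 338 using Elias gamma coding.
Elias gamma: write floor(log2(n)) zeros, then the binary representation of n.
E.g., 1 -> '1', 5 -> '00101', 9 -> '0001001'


num_bits = floor(log2(338)) + 1 = 9
leading_zeros = num_bits - 1 = 8
binary(338) = 101010010

Elias gamma(338) = '00000000' + '101010010' = 00000000101010010 (17 bits)


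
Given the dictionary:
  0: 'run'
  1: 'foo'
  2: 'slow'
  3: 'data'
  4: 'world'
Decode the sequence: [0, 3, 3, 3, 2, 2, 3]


Look up each index in the dictionary:
  0 -> 'run'
  3 -> 'data'
  3 -> 'data'
  3 -> 'data'
  2 -> 'slow'
  2 -> 'slow'
  3 -> 'data'

Decoded: "run data data data slow slow data"


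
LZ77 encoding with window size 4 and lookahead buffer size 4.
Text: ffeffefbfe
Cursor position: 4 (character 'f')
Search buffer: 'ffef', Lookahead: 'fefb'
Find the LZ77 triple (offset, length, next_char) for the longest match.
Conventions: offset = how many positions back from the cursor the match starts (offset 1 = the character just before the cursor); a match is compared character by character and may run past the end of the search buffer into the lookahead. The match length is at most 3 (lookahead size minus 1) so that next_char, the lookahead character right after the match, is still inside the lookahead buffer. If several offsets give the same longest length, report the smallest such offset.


Try each offset into the search buffer:
  offset=1 (pos 3, char 'f'): match length 1
  offset=2 (pos 2, char 'e'): match length 0
  offset=3 (pos 1, char 'f'): match length 3
  offset=4 (pos 0, char 'f'): match length 1
Longest match has length 3 at offset 3.
next_char = character at position 4 + 3 = 7 -> 'b'

Best match: offset=3, length=3 (matching 'fef' starting at position 1)
LZ77 triple: (3, 3, 'b')


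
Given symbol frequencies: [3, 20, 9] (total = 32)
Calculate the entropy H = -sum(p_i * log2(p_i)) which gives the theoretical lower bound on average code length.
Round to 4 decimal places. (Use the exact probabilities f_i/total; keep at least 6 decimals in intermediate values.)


Per-symbol terms -p_i * log2(p_i) with p_i = f_i/32:
  p = 3/32 = 0.093750: log2(p) = -3.415037, -p*log2(p) = 0.320160
  p = 20/32 = 0.625000: log2(p) = -0.678072, -p*log2(p) = 0.423795
  p = 9/32 = 0.281250: log2(p) = -1.830075, -p*log2(p) = 0.514709
H = 0.320160 + 0.423795 + 0.514709 = 1.258664

H = 1.2587 bits/symbol


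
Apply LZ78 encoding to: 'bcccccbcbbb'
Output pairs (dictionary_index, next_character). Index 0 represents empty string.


LZ78 encoding steps:
Dictionary: {0: ''}
Step 1: w='' (idx 0), next='b' -> output (0, 'b'), add 'b' as idx 1
Step 2: w='' (idx 0), next='c' -> output (0, 'c'), add 'c' as idx 2
Step 3: w='c' (idx 2), next='c' -> output (2, 'c'), add 'cc' as idx 3
Step 4: w='cc' (idx 3), next='b' -> output (3, 'b'), add 'ccb' as idx 4
Step 5: w='c' (idx 2), next='b' -> output (2, 'b'), add 'cb' as idx 5
Step 6: w='b' (idx 1), next='b' -> output (1, 'b'), add 'bb' as idx 6


Encoded: [(0, 'b'), (0, 'c'), (2, 'c'), (3, 'b'), (2, 'b'), (1, 'b')]


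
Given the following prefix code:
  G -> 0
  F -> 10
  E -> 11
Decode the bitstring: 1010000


Decoding step by step:
Bits 10 -> F
Bits 10 -> F
Bits 0 -> G
Bits 0 -> G
Bits 0 -> G


Decoded message: FFGGG


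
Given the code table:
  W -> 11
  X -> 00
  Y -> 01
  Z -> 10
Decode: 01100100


Decoding:
01 -> Y
10 -> Z
01 -> Y
00 -> X


Result: YZYX


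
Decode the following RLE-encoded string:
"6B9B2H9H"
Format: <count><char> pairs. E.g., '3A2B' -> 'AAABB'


Expanding each <count><char> pair:
  6B -> 'BBBBBB'
  9B -> 'BBBBBBBBB'
  2H -> 'HH'
  9H -> 'HHHHHHHHH'

Decoded = BBBBBBBBBBBBBBBHHHHHHHHHHH


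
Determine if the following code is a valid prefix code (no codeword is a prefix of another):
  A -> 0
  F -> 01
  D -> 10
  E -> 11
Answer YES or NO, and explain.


Checking each pair (does one codeword prefix another?):
  A='0' vs F='01': prefix -- VIOLATION

NO -- this is NOT a valid prefix code. A (0) is a prefix of F (01).


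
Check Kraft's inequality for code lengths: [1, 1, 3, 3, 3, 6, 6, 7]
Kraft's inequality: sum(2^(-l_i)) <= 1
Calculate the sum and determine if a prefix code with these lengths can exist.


Sum = 2^(-1) + 2^(-1) + 2^(-3) + 2^(-3) + 2^(-3) + 2^(-6) + 2^(-6) + 2^(-7)
    = 0.5 + 0.5 + 0.125 + 0.125 + 0.125 + 0.015625 + 0.015625 + 0.0078125
    = 181/128 = 1.4140625
Since 1.4140625 > 1, Kraft's inequality is NOT satisfied.
A prefix code with these lengths CANNOT exist.

Kraft sum = 1.4140625. Not satisfied.


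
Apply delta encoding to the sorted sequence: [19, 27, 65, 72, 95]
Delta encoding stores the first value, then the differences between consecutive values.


First value: 19
Deltas:
  27 - 19 = 8
  65 - 27 = 38
  72 - 65 = 7
  95 - 72 = 23


Delta encoded: [19, 8, 38, 7, 23]


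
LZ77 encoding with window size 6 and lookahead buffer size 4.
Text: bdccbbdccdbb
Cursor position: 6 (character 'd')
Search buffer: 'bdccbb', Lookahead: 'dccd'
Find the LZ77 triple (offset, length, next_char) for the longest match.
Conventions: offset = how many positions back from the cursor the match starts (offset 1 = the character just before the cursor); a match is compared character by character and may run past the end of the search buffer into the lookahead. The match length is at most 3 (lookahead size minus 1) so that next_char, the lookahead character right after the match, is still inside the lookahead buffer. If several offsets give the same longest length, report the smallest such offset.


Try each offset into the search buffer:
  offset=1 (pos 5, char 'b'): match length 0
  offset=2 (pos 4, char 'b'): match length 0
  offset=3 (pos 3, char 'c'): match length 0
  offset=4 (pos 2, char 'c'): match length 0
  offset=5 (pos 1, char 'd'): match length 3
  offset=6 (pos 0, char 'b'): match length 0
Longest match has length 3 at offset 5.
next_char = character at position 6 + 3 = 9 -> 'd'

Best match: offset=5, length=3 (matching 'dcc' starting at position 1)
LZ77 triple: (5, 3, 'd')


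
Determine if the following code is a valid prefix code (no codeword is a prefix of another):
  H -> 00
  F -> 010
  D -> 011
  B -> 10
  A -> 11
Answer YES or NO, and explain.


Checking each pair (does one codeword prefix another?):
  H='00' vs F='010': no prefix
  H='00' vs D='011': no prefix
  H='00' vs B='10': no prefix
  H='00' vs A='11': no prefix
  F='010' vs H='00': no prefix
  F='010' vs D='011': no prefix
  F='010' vs B='10': no prefix
  F='010' vs A='11': no prefix
  D='011' vs H='00': no prefix
  D='011' vs F='010': no prefix
  D='011' vs B='10': no prefix
  D='011' vs A='11': no prefix
  B='10' vs H='00': no prefix
  B='10' vs F='010': no prefix
  B='10' vs D='011': no prefix
  B='10' vs A='11': no prefix
  A='11' vs H='00': no prefix
  A='11' vs F='010': no prefix
  A='11' vs D='011': no prefix
  A='11' vs B='10': no prefix
No violation found over all pairs.

YES -- this is a valid prefix code. No codeword is a prefix of any other codeword.


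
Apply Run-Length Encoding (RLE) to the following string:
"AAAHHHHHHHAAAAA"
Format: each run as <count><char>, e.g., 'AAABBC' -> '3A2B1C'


Scanning runs left to right:
  i=0: run of 'A' x 3 -> '3A'
  i=3: run of 'H' x 7 -> '7H'
  i=10: run of 'A' x 5 -> '5A'

RLE = 3A7H5A
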